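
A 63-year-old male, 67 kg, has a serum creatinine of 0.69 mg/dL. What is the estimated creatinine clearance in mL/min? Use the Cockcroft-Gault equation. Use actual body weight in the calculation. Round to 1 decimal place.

CrCl = (140 − 63) × 67 / (72 × 0.69) = 5159.0 / 49.68 ≈ 103.8 mL/min

103.8 mL/min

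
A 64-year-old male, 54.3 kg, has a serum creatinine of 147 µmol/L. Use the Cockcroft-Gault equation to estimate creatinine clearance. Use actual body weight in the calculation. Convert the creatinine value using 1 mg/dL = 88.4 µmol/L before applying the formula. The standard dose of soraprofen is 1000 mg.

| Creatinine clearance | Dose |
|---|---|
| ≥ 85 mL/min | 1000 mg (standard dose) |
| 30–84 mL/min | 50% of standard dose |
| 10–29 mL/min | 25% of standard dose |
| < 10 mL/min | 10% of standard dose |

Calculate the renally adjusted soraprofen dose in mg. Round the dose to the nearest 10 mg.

500 mg

SCr = 147 / 88.4 = 1.663 mg/dL
CrCl = (140 − 64) × 54.3 / (72 × 1.663) = 4126.8 / 119.74 ≈ 34.5 mL/min
CrCl ≈ 34 mL/min → bracket 30–84 mL/min.
50% of 1000 mg = 500 mg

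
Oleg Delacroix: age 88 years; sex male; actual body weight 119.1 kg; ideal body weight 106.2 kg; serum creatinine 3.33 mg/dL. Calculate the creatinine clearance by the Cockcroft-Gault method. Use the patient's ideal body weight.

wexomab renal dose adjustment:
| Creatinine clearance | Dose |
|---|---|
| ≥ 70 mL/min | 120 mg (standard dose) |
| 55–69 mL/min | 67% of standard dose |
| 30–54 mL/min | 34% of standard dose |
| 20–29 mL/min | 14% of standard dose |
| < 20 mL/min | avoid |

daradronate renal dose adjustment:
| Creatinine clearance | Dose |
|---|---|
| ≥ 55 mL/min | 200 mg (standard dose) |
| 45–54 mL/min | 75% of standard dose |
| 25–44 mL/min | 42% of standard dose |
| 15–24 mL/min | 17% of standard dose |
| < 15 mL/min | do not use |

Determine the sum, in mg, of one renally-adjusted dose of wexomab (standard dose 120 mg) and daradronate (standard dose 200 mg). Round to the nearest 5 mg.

CrCl = (140 − 88) × 106.2 / (72 × 3.33) = 5522.4 / 239.76 ≈ 23.0 mL/min
CrCl ≈ 23 mL/min.
wexomab: 20–29 mL/min → 14% of 120 mg = 16.8 mg.
daradronate: 15–24 mL/min → 17% of 200 mg = 34 mg.
Total = 16.8 + 34 = 50.8 mg.

50 mg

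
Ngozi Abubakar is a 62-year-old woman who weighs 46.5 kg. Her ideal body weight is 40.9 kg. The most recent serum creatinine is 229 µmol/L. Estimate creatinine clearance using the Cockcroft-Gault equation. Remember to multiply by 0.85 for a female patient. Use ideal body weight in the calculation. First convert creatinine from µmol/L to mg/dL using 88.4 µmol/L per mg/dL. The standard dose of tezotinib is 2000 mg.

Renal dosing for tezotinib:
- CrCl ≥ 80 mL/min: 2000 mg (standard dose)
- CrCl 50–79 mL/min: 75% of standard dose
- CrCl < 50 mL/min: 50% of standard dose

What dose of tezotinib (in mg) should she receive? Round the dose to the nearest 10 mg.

1000 mg

SCr = 229 / 88.4 = 2.59 mg/dL
CrCl = (140 − 62) × 40.9 / (72 × 2.59) × 0.85 = 3190.2 / 186.48 × 0.85 ≈ 14.5 mL/min
CrCl ≈ 15 mL/min → bracket < 50 mL/min.
50% of 2000 mg = 1000 mg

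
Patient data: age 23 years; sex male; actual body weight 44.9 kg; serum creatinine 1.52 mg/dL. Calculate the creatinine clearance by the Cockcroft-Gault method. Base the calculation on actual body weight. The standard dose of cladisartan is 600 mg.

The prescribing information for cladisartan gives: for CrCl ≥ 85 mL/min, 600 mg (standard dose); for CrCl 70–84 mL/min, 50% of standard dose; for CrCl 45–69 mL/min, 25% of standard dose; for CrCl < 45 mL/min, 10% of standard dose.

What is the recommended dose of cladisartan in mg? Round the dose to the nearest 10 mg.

150 mg

CrCl = (140 − 23) × 44.9 / (72 × 1.52) = 5253.3 / 109.44 ≈ 48.0 mL/min
CrCl ≈ 48 mL/min → bracket 45–69 mL/min.
25% of 600 mg = 150 mg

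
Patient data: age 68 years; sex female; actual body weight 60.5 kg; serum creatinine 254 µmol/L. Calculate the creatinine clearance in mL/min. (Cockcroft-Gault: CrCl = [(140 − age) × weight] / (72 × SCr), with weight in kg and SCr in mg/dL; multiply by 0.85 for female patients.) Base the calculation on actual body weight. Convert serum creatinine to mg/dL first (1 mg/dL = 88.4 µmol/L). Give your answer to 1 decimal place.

SCr = 254 / 88.4 = 2.873 mg/dL
CrCl = (140 − 68) × 60.5 / (72 × 2.873) × 0.85 = 4356.0 / 206.86 × 0.85 ≈ 17.9 mL/min

17.9 mL/min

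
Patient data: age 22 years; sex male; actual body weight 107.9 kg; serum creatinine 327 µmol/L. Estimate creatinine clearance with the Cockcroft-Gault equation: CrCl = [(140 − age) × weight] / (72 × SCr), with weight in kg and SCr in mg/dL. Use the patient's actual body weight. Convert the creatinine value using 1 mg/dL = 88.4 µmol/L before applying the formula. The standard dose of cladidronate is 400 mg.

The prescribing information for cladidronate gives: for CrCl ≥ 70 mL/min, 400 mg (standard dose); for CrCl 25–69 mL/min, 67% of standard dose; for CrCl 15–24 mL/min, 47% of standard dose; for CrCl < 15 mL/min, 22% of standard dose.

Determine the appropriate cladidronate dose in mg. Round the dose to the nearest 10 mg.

SCr = 327 / 88.4 = 3.699 mg/dL
CrCl = (140 − 22) × 107.9 / (72 × 3.699) = 12732.2 / 266.33 ≈ 47.8 mL/min
CrCl ≈ 48 mL/min → bracket 25–69 mL/min.
67% of 400 mg = 268 mg → 270 mg

270 mg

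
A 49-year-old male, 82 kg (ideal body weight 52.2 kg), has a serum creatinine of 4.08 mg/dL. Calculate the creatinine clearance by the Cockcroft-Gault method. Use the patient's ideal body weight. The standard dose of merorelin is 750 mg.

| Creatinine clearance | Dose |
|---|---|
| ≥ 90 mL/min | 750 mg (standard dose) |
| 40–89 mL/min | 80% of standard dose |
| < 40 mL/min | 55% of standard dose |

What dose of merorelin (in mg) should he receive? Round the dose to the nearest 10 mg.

CrCl = (140 − 49) × 52.2 / (72 × 4.08) = 4750.2 / 293.76 ≈ 16.2 mL/min
CrCl ≈ 16 mL/min → bracket < 40 mL/min.
55% of 750 mg = 412.5 mg → 410 mg

410 mg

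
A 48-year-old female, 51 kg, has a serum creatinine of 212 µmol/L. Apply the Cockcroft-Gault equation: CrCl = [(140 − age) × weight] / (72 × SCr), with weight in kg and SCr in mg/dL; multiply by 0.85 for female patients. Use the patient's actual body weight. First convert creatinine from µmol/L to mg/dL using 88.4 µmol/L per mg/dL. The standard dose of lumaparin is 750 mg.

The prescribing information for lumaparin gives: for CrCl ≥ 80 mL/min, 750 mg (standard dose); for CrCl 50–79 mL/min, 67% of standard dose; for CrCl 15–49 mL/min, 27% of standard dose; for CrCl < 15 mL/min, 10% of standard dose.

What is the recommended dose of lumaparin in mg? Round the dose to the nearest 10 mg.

200 mg

SCr = 212 / 88.4 = 2.398 mg/dL
CrCl = (140 − 48) × 51 / (72 × 2.398) × 0.85 = 4692.0 / 172.66 × 0.85 ≈ 23.1 mL/min
CrCl ≈ 23 mL/min → bracket 15–49 mL/min.
27% of 750 mg = 202.5 mg → 200 mg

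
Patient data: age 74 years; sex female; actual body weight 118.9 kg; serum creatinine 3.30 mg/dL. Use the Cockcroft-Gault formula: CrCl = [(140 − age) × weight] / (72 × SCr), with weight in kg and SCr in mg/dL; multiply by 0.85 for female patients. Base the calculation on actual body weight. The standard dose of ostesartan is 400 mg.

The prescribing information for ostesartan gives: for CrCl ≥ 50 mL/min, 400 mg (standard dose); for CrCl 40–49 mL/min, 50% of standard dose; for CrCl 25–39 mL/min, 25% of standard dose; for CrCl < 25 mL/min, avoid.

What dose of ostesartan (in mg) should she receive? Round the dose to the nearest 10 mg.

CrCl = (140 − 74) × 118.9 / (72 × 3.3) × 0.85 = 7847.4 / 237.60 × 0.85 ≈ 28.1 mL/min
CrCl ≈ 28 mL/min → bracket 25–39 mL/min.
25% of 400 mg = 100 mg

100 mg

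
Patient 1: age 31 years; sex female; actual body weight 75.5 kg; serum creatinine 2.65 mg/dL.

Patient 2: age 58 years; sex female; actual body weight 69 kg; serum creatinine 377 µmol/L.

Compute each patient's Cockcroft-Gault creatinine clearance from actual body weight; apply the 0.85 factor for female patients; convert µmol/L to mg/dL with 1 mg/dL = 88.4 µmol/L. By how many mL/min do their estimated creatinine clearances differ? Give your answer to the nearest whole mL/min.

21 mL/min

Patient 1: CrCl = (140 − 31) × 75.5 / (72 × 2.65) × 0.85 = 8229.5 / 190.80 × 0.85 ≈ 36.7 mL/min
Patient 2: SCr = 377 / 88.4 = 4.265 mg/dL
Patient 2: CrCl = (140 − 58) × 69 / (72 × 4.265) × 0.85 = 5658.0 / 307.08 × 0.85 ≈ 15.7 mL/min
|36.7 − 15.7| = 21.0 mL/min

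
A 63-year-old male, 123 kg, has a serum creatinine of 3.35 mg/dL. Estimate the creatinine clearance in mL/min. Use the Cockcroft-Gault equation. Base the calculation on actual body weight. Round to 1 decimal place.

CrCl = (140 − 63) × 123 / (72 × 3.35) = 9471.0 / 241.20 ≈ 39.3 mL/min

39.3 mL/min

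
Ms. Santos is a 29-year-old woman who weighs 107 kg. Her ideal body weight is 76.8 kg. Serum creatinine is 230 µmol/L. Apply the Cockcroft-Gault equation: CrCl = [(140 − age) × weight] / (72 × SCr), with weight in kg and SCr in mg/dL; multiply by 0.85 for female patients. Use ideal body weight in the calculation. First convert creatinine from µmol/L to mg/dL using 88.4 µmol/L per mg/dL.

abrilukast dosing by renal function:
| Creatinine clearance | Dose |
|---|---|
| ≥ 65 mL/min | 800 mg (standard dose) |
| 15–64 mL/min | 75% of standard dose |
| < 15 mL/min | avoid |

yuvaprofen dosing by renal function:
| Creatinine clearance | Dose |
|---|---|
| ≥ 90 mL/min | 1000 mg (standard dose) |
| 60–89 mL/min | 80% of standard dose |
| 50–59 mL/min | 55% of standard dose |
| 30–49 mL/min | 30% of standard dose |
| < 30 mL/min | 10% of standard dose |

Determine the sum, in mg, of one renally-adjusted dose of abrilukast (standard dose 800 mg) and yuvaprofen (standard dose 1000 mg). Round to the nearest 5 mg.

900 mg

SCr = 230 / 88.4 = 2.602 mg/dL
CrCl = (140 − 29) × 76.8 / (72 × 2.602) × 0.85 = 8524.8 / 187.34 × 0.85 ≈ 38.7 mL/min
CrCl ≈ 39 mL/min.
abrilukast: 15–64 mL/min → 75% of 800 mg = 600 mg.
yuvaprofen: 30–49 mL/min → 30% of 1000 mg = 300 mg.
Total = 600 + 300 = 900 mg.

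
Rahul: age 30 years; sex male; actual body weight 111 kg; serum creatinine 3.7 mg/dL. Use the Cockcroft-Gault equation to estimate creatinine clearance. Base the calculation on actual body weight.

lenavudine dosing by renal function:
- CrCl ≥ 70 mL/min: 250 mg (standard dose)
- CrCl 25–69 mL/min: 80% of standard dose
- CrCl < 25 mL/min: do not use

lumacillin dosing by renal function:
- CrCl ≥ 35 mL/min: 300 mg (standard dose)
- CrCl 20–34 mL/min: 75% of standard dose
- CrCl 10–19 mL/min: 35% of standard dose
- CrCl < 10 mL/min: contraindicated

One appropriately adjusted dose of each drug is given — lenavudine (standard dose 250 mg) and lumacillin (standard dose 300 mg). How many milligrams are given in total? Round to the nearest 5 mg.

500 mg

CrCl = (140 − 30) × 111 / (72 × 3.7) = 12210.0 / 266.40 ≈ 45.8 mL/min
CrCl ≈ 46 mL/min.
lenavudine: 25–69 mL/min → 80% of 250 mg = 200 mg.
lumacillin: ≥ 35 mL/min → 100% of 300 mg = 300 mg.
Total = 200 + 300 = 500 mg.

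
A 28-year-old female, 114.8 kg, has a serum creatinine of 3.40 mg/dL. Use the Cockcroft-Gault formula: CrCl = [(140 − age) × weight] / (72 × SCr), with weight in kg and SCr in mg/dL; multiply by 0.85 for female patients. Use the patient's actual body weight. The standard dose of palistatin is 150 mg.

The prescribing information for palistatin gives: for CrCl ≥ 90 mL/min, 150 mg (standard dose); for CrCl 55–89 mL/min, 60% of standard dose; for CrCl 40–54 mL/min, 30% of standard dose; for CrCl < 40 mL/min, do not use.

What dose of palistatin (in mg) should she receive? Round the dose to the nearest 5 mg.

45 mg

CrCl = (140 − 28) × 114.8 / (72 × 3.4) × 0.85 = 12857.6 / 244.80 × 0.85 ≈ 44.6 mL/min
CrCl ≈ 45 mL/min → bracket 40–54 mL/min.
30% of 150 mg = 45 mg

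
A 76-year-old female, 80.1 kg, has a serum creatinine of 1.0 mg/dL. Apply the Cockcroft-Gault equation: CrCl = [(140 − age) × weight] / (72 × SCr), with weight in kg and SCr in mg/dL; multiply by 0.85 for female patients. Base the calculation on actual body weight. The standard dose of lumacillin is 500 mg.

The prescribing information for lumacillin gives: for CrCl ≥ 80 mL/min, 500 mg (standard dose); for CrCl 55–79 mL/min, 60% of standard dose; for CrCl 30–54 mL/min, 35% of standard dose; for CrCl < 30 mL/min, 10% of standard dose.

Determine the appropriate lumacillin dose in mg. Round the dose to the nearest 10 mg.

CrCl = (140 − 76) × 80.1 / (72 × 1) × 0.85 = 5126.4 / 72.00 × 0.85 ≈ 60.5 mL/min
CrCl ≈ 61 mL/min → bracket 55–79 mL/min.
60% of 500 mg = 300 mg

300 mg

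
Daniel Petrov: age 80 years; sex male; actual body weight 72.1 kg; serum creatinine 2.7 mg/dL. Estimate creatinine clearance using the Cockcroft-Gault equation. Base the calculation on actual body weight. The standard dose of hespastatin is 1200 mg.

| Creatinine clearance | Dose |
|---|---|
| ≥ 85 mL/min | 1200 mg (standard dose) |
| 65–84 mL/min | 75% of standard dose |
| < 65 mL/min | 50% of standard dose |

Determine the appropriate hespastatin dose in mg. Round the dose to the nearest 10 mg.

600 mg

CrCl = (140 − 80) × 72.1 / (72 × 2.7) = 4326.0 / 194.40 ≈ 22.3 mL/min
CrCl ≈ 22 mL/min → bracket < 65 mL/min.
50% of 1200 mg = 600 mg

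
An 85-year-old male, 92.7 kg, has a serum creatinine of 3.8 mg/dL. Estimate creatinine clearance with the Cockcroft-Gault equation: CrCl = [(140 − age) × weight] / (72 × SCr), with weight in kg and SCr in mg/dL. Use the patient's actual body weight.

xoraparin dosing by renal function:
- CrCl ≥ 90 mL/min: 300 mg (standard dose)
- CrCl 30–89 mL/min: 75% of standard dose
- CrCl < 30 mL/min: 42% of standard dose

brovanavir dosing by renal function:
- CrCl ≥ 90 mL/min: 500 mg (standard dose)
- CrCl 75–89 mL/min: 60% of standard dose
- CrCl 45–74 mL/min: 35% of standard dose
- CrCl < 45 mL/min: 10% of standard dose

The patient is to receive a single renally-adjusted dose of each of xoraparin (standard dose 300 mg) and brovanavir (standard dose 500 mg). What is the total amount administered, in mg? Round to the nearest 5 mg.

CrCl = (140 − 85) × 92.7 / (72 × 3.8) = 5098.5 / 273.60 ≈ 18.6 mL/min
CrCl ≈ 19 mL/min.
xoraparin: < 30 mL/min → 42% of 300 mg = 126 mg.
brovanavir: < 45 mL/min → 10% of 500 mg = 50 mg.
Total = 126 + 50 = 176 mg.

175 mg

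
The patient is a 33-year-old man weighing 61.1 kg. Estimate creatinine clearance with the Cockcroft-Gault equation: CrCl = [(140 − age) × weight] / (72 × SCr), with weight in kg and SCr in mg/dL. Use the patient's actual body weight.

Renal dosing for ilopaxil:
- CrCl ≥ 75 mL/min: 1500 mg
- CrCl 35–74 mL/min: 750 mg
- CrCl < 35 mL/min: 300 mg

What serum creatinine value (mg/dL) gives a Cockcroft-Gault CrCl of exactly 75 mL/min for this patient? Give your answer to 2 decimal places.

1.21 mg/dL

Standard dose requires CrCl ≥ 75 mL/min.
Set (140 − 33) × 61.1 / (72 × SCr) = 75
SCr = (140 − 33) × 61.1 / (72 × 75) = 1.211 mg/dL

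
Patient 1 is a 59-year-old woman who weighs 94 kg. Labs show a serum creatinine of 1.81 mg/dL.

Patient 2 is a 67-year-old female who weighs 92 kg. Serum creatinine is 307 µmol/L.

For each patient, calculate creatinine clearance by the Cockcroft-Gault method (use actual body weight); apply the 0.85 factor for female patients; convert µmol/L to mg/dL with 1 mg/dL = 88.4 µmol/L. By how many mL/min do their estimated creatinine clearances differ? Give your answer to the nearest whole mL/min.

27 mL/min

Patient 1: CrCl = (140 − 59) × 94 / (72 × 1.81) × 0.85 = 7614.0 / 130.32 × 0.85 ≈ 49.7 mL/min
Patient 2: SCr = 307 / 88.4 = 3.473 mg/dL
Patient 2: CrCl = (140 − 67) × 92 / (72 × 3.473) × 0.85 = 6716.0 / 250.06 × 0.85 ≈ 22.8 mL/min
|49.7 − 22.8| = 26.9 mL/min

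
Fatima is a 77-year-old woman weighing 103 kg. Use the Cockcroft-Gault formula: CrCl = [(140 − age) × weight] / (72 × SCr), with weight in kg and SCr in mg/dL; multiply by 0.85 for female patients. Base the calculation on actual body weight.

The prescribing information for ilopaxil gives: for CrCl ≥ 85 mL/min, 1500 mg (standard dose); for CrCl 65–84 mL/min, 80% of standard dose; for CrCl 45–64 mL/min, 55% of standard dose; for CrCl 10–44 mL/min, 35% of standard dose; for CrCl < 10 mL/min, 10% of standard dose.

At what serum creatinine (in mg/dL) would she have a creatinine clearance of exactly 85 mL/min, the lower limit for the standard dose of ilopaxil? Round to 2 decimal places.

Standard dose requires CrCl ≥ 85 mL/min.
Set (140 − 77) × 103 × 0.85 / (72 × SCr) = 85
SCr = (140 − 77) × 103 × 0.85 / (72 × 85) = 0.901 mg/dL

0.90 mg/dL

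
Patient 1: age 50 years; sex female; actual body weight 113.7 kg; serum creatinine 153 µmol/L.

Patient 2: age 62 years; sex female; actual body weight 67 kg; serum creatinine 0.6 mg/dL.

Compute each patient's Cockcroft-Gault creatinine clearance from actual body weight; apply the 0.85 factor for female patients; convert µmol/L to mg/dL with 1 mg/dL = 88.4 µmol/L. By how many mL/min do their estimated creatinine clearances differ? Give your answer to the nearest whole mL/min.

33 mL/min

Patient 1: SCr = 153 / 88.4 = 1.731 mg/dL
Patient 1: CrCl = (140 − 50) × 113.7 / (72 × 1.731) × 0.85 = 10233.0 / 124.63 × 0.85 ≈ 69.8 mL/min
Patient 2: CrCl = (140 − 62) × 67 / (72 × 0.6) × 0.85 = 5226.0 / 43.20 × 0.85 ≈ 102.8 mL/min
|69.8 − 102.8| = 33.0 mL/min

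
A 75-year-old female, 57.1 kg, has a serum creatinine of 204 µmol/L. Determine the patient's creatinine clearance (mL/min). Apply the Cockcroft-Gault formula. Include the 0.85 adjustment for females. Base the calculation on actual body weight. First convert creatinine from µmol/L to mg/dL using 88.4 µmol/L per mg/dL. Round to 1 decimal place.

19.0 mL/min

SCr = 204 / 88.4 = 2.308 mg/dL
CrCl = (140 − 75) × 57.1 / (72 × 2.308) × 0.85 = 3711.5 / 166.18 × 0.85 ≈ 19.0 mL/min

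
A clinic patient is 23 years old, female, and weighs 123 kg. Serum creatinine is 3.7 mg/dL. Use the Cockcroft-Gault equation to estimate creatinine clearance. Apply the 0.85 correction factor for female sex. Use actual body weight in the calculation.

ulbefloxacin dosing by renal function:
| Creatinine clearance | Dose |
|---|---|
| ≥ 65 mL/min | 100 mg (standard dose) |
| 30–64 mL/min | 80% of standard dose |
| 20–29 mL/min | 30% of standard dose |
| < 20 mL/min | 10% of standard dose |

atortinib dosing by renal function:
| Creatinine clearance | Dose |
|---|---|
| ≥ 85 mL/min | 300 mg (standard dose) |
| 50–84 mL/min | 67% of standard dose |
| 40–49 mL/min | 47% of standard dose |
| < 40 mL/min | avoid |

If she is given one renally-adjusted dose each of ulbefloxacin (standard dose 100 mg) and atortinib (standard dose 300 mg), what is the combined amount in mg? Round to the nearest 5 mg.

220 mg

CrCl = (140 − 23) × 123 / (72 × 3.7) × 0.85 = 14391.0 / 266.40 × 0.85 ≈ 45.9 mL/min
CrCl ≈ 46 mL/min.
ulbefloxacin: 30–64 mL/min → 80% of 100 mg = 80 mg.
atortinib: 40–49 mL/min → 47% of 300 mg = 141 mg.
Total = 80 + 141 = 221 mg.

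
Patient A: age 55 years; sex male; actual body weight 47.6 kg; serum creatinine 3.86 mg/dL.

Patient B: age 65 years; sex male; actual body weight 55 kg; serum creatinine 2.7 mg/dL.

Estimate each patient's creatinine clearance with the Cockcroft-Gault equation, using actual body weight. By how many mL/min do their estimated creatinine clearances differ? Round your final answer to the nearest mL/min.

7 mL/min

Patient A: CrCl = (140 − 55) × 47.6 / (72 × 3.86) = 4046.0 / 277.92 ≈ 14.6 mL/min
Patient B: CrCl = (140 − 65) × 55 / (72 × 2.7) = 4125.0 / 194.40 ≈ 21.2 mL/min
|14.6 − 21.2| = 6.6 mL/min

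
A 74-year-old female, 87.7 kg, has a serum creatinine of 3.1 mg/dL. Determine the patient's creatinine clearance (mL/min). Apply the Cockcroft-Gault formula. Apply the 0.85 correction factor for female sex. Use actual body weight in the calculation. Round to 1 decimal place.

CrCl = (140 − 74) × 87.7 / (72 × 3.1) × 0.85 = 5788.2 / 223.20 × 0.85 ≈ 22.0 mL/min

22.0 mL/min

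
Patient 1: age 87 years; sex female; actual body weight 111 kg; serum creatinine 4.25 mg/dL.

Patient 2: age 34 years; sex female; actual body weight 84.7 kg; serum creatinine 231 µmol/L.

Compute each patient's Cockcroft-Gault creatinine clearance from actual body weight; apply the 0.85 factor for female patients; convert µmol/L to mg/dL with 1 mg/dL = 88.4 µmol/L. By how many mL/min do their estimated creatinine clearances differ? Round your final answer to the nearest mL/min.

24 mL/min

Patient 1: CrCl = (140 − 87) × 111 / (72 × 4.25) × 0.85 = 5883.0 / 306.00 × 0.85 ≈ 16.3 mL/min
Patient 2: SCr = 231 / 88.4 = 2.613 mg/dL
Patient 2: CrCl = (140 − 34) × 84.7 / (72 × 2.613) × 0.85 = 8978.2 / 188.14 × 0.85 ≈ 40.6 mL/min
|16.3 − 40.6| = 24.3 mL/min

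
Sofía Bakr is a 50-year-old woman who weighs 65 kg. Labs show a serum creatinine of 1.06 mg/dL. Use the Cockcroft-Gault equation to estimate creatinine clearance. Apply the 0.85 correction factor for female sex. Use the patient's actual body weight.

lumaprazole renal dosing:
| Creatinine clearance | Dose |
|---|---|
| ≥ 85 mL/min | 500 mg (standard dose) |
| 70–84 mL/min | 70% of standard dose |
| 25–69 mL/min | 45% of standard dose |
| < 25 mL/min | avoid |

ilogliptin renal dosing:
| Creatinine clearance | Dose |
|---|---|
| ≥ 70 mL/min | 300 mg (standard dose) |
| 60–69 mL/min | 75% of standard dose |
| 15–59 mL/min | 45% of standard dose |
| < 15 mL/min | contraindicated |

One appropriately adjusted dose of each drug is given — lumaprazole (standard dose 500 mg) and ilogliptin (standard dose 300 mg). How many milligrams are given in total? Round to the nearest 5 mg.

450 mg

CrCl = (140 − 50) × 65 / (72 × 1.06) × 0.85 = 5850.0 / 76.32 × 0.85 ≈ 65.2 mL/min
CrCl ≈ 65 mL/min.
lumaprazole: 25–69 mL/min → 45% of 500 mg = 225 mg.
ilogliptin: 60–69 mL/min → 75% of 300 mg = 225 mg.
Total = 225 + 225 = 450 mg.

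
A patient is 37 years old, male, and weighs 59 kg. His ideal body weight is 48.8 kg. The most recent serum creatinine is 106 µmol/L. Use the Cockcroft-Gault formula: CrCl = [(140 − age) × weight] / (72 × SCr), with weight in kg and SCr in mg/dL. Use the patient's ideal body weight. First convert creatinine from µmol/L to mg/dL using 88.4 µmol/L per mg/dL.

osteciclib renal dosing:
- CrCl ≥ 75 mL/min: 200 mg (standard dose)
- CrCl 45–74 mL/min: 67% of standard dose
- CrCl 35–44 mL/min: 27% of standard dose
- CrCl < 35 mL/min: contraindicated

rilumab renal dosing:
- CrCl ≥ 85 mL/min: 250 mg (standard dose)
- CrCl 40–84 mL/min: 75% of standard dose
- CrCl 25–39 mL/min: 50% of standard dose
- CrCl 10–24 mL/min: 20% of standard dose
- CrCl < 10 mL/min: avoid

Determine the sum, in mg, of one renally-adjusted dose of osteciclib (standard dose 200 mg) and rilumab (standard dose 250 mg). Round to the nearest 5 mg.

SCr = 106 / 88.4 = 1.199 mg/dL
CrCl = (140 − 37) × 48.8 / (72 × 1.199) = 5026.4 / 86.33 ≈ 58.2 mL/min
CrCl ≈ 58 mL/min.
osteciclib: 45–74 mL/min → 67% of 200 mg = 134 mg.
rilumab: 40–84 mL/min → 75% of 250 mg = 187.5 mg.
Total = 134 + 187.5 = 321.5 mg.

320 mg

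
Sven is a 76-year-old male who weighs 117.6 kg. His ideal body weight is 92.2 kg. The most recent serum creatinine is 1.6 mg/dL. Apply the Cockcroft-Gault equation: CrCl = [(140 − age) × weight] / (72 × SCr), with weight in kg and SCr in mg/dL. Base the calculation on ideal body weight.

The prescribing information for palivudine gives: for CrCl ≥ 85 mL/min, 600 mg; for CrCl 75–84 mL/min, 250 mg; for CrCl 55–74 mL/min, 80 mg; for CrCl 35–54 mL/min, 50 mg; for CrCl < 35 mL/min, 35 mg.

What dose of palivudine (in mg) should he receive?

50 mg

CrCl = (140 − 76) × 92.2 / (72 × 1.6) = 5900.8 / 115.20 ≈ 51.2 mL/min
CrCl ≈ 51 mL/min → bracket 35–54 mL/min.
Dose for this bracket: 50 mg.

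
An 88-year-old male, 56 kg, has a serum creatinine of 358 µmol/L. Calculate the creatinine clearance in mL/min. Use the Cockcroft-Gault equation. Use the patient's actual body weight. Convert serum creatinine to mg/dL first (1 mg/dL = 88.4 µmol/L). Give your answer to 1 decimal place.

SCr = 358 / 88.4 = 4.05 mg/dL
CrCl = (140 − 88) × 56 / (72 × 4.05) = 2912.0 / 291.60 ≈ 10.0 mL/min

10.0 mL/min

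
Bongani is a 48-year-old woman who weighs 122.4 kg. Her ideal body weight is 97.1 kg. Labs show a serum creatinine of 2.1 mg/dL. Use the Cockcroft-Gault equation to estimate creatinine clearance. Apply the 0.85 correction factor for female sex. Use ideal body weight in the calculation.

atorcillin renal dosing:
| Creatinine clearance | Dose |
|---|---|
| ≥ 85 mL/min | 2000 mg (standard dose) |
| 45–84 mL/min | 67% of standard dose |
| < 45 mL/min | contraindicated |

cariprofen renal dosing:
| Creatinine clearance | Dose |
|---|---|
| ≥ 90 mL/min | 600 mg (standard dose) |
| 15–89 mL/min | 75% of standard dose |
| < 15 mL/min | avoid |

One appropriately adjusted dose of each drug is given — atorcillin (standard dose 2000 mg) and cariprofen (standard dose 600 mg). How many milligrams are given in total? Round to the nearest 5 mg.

CrCl = (140 − 48) × 97.1 / (72 × 2.1) × 0.85 = 8933.2 / 151.20 × 0.85 ≈ 50.2 mL/min
CrCl ≈ 50 mL/min.
atorcillin: 45–84 mL/min → 67% of 2000 mg = 1340 mg.
cariprofen: 15–89 mL/min → 75% of 600 mg = 450 mg.
Total = 1340 + 450 = 1790 mg.

1790 mg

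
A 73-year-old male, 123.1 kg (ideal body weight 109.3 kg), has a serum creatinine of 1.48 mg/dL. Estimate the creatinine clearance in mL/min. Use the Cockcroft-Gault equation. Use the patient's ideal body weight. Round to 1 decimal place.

CrCl = (140 − 73) × 109.3 / (72 × 1.48) = 7323.1 / 106.56 ≈ 68.7 mL/min

68.7 mL/min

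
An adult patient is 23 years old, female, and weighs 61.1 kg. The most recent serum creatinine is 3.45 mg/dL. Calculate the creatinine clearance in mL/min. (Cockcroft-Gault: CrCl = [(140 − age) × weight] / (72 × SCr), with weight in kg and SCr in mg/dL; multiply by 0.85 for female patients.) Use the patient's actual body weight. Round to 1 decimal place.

24.5 mL/min

CrCl = (140 − 23) × 61.1 / (72 × 3.45) × 0.85 = 7148.7 / 248.40 × 0.85 ≈ 24.5 mL/min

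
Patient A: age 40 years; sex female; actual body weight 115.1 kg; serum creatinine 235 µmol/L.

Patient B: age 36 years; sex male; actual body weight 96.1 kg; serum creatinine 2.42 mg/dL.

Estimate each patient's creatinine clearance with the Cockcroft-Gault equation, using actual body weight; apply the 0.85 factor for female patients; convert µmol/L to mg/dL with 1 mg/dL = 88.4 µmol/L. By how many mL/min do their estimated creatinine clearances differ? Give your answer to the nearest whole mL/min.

6 mL/min

Patient A: SCr = 235 / 88.4 = 2.658 mg/dL
Patient A: CrCl = (140 − 40) × 115.1 / (72 × 2.658) × 0.85 = 11510.0 / 191.38 × 0.85 ≈ 51.1 mL/min
Patient B: CrCl = (140 − 36) × 96.1 / (72 × 2.42) = 9994.4 / 174.24 ≈ 57.4 mL/min
|51.1 − 57.4| = 6.3 mL/min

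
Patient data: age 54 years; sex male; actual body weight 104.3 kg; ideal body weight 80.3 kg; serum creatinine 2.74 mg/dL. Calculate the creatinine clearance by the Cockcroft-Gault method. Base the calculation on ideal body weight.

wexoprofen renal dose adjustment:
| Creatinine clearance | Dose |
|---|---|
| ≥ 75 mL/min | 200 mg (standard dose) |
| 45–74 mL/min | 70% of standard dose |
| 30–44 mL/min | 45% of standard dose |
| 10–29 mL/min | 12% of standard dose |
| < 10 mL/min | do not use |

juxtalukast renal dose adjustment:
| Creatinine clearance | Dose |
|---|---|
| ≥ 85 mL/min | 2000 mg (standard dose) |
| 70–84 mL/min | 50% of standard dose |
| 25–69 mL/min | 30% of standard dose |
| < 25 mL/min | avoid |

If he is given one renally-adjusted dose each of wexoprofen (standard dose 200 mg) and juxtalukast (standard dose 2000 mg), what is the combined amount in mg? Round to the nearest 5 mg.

CrCl = (140 − 54) × 80.3 / (72 × 2.74) = 6905.8 / 197.28 ≈ 35.0 mL/min
CrCl ≈ 35 mL/min.
wexoprofen: 30–44 mL/min → 45% of 200 mg = 90 mg.
juxtalukast: 25–69 mL/min → 30% of 2000 mg = 600 mg.
Total = 90 + 600 = 690 mg.

690 mg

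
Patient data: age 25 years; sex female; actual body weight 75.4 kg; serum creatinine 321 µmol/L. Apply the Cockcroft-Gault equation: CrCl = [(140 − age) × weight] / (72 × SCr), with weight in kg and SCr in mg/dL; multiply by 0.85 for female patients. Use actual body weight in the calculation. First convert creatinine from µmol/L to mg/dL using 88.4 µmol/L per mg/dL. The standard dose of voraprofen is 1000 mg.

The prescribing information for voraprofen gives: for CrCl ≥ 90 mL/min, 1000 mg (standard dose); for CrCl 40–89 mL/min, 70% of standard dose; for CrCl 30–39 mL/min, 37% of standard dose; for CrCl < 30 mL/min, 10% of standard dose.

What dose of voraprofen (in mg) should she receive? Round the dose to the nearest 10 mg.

100 mg

SCr = 321 / 88.4 = 3.631 mg/dL
CrCl = (140 − 25) × 75.4 / (72 × 3.631) × 0.85 = 8671.0 / 261.43 × 0.85 ≈ 28.2 mL/min
CrCl ≈ 28 mL/min → bracket < 30 mL/min.
10% of 1000 mg = 100 mg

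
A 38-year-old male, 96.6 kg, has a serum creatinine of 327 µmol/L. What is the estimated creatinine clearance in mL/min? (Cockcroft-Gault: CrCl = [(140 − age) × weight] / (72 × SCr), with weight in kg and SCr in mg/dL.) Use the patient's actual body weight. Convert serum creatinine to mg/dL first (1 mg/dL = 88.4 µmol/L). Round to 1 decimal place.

SCr = 327 / 88.4 = 3.699 mg/dL
CrCl = (140 − 38) × 96.6 / (72 × 3.699) = 9853.2 / 266.33 ≈ 37.0 mL/min

37.0 mL/min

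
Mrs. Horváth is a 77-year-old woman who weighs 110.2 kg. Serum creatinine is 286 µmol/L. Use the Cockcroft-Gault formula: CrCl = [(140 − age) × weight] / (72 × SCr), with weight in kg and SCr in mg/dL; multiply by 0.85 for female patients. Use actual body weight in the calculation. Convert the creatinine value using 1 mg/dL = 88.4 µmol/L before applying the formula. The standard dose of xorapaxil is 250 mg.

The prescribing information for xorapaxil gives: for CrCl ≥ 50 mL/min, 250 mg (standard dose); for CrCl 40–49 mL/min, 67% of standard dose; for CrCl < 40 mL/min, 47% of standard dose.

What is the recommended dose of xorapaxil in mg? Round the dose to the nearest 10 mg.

SCr = 286 / 88.4 = 3.235 mg/dL
CrCl = (140 − 77) × 110.2 / (72 × 3.235) × 0.85 = 6942.6 / 232.92 × 0.85 ≈ 25.3 mL/min
CrCl ≈ 25 mL/min → bracket < 40 mL/min.
47% of 250 mg = 117.5 mg → 120 mg

120 mg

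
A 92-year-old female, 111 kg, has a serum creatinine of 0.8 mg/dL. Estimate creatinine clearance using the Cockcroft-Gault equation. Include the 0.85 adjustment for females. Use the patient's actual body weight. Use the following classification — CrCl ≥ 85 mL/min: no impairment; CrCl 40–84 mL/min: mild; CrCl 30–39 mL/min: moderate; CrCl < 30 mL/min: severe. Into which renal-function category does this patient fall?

mild

CrCl = (140 − 92) × 111 / (72 × 0.8) × 0.85 = 5328.0 / 57.60 × 0.85 ≈ 78.6 mL/min
79 mL/min falls in the 'mild' range.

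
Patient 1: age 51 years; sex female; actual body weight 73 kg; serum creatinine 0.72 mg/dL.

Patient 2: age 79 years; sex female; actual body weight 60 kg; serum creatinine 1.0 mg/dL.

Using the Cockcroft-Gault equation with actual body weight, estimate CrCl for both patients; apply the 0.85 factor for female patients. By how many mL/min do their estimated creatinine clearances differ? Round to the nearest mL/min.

Patient 1: CrCl = (140 − 51) × 73 / (72 × 0.72) × 0.85 = 6497.0 / 51.84 × 0.85 ≈ 106.5 mL/min
Patient 2: CrCl = (140 − 79) × 60 / (72 × 1) × 0.85 = 3660.0 / 72.00 × 0.85 ≈ 43.2 mL/min
|106.5 − 43.2| = 63.3 mL/min

63 mL/min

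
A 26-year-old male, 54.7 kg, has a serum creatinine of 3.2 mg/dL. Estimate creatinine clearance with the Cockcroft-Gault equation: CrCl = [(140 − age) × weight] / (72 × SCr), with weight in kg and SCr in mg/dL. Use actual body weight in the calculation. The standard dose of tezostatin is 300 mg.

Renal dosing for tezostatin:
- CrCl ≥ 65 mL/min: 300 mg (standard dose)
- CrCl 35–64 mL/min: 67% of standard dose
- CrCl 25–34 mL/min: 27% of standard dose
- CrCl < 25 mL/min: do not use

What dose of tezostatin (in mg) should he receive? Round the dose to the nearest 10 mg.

CrCl = (140 − 26) × 54.7 / (72 × 3.2) = 6235.8 / 230.40 ≈ 27.1 mL/min
CrCl ≈ 27 mL/min → bracket 25–34 mL/min.
27% of 300 mg = 81 mg → 80 mg

80 mg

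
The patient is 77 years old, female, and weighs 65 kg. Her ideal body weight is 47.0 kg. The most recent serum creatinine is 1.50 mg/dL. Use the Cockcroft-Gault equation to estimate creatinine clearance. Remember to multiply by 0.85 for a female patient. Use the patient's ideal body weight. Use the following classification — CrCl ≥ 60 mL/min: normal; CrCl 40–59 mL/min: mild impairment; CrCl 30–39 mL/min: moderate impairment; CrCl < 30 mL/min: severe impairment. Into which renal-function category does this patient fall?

CrCl = (140 − 77) × 47 / (72 × 1.5) × 0.85 = 2961.0 / 108.00 × 0.85 ≈ 23.3 mL/min
23 mL/min falls in the 'severe impairment' range.

severe impairment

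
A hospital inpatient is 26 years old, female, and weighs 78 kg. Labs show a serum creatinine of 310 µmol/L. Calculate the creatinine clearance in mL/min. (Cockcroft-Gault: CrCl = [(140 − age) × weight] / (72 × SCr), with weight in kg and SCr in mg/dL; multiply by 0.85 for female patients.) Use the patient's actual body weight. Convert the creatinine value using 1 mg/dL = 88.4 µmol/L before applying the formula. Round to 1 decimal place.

SCr = 310 / 88.4 = 3.507 mg/dL
CrCl = (140 − 26) × 78 / (72 × 3.507) × 0.85 = 8892.0 / 252.50 × 0.85 ≈ 29.9 mL/min

29.9 mL/min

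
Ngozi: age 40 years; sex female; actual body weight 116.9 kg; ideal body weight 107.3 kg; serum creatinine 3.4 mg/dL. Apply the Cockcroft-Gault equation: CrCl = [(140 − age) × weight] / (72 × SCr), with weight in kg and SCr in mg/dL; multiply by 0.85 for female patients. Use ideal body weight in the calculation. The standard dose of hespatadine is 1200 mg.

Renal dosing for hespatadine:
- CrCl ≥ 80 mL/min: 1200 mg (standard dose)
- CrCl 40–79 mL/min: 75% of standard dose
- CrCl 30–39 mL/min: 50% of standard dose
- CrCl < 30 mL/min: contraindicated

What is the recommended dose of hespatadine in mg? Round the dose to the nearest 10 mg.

600 mg

CrCl = (140 − 40) × 107.3 / (72 × 3.4) × 0.85 = 10730.0 / 244.80 × 0.85 ≈ 37.3 mL/min
CrCl ≈ 37 mL/min → bracket 30–39 mL/min.
50% of 1200 mg = 600 mg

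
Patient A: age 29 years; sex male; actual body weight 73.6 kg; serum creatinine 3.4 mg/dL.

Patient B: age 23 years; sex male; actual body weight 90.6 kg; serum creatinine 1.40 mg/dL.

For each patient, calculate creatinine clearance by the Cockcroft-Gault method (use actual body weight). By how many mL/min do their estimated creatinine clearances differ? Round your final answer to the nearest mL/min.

Patient A: CrCl = (140 − 29) × 73.6 / (72 × 3.4) = 8169.6 / 244.80 ≈ 33.4 mL/min
Patient B: CrCl = (140 − 23) × 90.6 / (72 × 1.4) = 10600.2 / 100.80 ≈ 105.2 mL/min
|33.4 − 105.2| = 71.8 mL/min

72 mL/min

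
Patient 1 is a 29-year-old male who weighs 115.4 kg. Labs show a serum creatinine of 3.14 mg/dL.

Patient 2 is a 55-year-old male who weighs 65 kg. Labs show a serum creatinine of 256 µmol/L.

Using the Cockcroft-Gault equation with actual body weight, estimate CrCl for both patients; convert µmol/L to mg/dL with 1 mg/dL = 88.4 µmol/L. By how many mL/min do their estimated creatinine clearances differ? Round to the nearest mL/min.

30 mL/min

Patient 1: CrCl = (140 − 29) × 115.4 / (72 × 3.14) = 12809.4 / 226.08 ≈ 56.7 mL/min
Patient 2: SCr = 256 / 88.4 = 2.896 mg/dL
Patient 2: CrCl = (140 − 55) × 65 / (72 × 2.896) = 5525.0 / 208.51 ≈ 26.5 mL/min
|56.7 − 26.5| = 30.2 mL/min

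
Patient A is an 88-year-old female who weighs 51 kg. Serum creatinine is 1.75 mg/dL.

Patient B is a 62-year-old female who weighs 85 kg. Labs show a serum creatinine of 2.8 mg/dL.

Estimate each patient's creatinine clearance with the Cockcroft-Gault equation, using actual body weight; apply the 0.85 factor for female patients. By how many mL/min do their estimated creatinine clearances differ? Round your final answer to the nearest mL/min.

10 mL/min

Patient A: CrCl = (140 − 88) × 51 / (72 × 1.75) × 0.85 = 2652.0 / 126.00 × 0.85 ≈ 17.9 mL/min
Patient B: CrCl = (140 − 62) × 85 / (72 × 2.8) × 0.85 = 6630.0 / 201.60 × 0.85 ≈ 28.0 mL/min
|17.9 − 28.0| = 10.1 mL/min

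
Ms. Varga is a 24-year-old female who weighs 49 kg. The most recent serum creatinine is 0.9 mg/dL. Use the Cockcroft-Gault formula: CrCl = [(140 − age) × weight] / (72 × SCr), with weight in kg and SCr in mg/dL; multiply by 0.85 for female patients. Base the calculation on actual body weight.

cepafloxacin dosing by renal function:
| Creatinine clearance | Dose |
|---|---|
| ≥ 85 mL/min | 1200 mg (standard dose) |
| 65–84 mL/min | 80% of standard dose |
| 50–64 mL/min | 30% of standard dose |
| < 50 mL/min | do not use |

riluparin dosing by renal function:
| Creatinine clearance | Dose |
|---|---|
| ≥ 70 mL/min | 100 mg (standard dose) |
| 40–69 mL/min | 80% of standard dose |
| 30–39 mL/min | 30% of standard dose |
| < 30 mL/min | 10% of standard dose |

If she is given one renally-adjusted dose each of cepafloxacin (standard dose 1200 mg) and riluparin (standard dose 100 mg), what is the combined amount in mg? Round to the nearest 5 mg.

CrCl = (140 − 24) × 49 / (72 × 0.9) × 0.85 = 5684.0 / 64.80 × 0.85 ≈ 74.6 mL/min
CrCl ≈ 75 mL/min.
cepafloxacin: 65–84 mL/min → 80% of 1200 mg = 960 mg.
riluparin: ≥ 70 mL/min → 100% of 100 mg = 100 mg.
Total = 960 + 100 = 1060 mg.

1060 mg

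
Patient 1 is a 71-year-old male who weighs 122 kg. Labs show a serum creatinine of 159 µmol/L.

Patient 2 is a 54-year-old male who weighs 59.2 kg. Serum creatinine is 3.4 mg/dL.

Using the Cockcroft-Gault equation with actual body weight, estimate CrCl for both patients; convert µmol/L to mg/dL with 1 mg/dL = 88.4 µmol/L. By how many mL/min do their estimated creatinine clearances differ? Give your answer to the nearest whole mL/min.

44 mL/min

Patient 1: SCr = 159 / 88.4 = 1.799 mg/dL
Patient 1: CrCl = (140 − 71) × 122 / (72 × 1.799) = 8418.0 / 129.53 ≈ 65.0 mL/min
Patient 2: CrCl = (140 − 54) × 59.2 / (72 × 3.4) = 5091.2 / 244.80 ≈ 20.8 mL/min
|65.0 − 20.8| = 44.2 mL/min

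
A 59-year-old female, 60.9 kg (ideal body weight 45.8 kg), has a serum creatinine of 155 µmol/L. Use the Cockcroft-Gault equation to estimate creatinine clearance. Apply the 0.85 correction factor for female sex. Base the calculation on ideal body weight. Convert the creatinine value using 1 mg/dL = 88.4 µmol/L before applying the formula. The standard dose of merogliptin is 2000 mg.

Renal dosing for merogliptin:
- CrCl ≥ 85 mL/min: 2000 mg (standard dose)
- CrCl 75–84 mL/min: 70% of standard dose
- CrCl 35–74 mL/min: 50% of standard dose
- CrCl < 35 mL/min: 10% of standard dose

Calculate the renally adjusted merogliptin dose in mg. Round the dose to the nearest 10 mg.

200 mg

SCr = 155 / 88.4 = 1.753 mg/dL
CrCl = (140 − 59) × 45.8 / (72 × 1.753) × 0.85 = 3709.8 / 126.22 × 0.85 ≈ 25.0 mL/min
CrCl ≈ 25 mL/min → bracket < 35 mL/min.
10% of 2000 mg = 200 mg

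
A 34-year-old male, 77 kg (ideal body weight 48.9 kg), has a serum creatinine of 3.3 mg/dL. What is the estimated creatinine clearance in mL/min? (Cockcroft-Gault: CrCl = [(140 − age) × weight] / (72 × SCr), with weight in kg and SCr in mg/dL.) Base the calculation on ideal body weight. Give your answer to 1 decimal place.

CrCl = (140 − 34) × 48.9 / (72 × 3.3) = 5183.4 / 237.60 ≈ 21.8 mL/min

21.8 mL/min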